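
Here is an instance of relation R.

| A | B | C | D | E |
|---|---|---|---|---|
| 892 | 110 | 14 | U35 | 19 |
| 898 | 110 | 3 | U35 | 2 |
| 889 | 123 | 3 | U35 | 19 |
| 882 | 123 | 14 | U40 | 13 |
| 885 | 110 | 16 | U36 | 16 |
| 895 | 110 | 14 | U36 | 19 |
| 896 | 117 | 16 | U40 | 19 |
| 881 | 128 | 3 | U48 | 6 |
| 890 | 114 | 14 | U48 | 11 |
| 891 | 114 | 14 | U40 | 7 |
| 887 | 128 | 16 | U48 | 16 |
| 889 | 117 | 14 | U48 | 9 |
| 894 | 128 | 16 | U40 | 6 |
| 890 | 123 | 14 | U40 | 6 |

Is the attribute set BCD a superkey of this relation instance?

Two distinct rows share (B=123, C=14, D=U40), so BCD does not determine every attribute — not a superkey.

No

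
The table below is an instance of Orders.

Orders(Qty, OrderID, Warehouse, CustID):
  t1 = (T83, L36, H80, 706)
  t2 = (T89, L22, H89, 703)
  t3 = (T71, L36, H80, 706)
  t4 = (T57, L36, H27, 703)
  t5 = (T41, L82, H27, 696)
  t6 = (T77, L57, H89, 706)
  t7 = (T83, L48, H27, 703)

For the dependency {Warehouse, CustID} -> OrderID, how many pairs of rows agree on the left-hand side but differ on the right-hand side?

1

(Warehouse=H80, CustID=706): all 2 rows agree on OrderID — 0 pairs.
(Warehouse=H27, CustID=703): violating pairs (4,7) — 1 pair.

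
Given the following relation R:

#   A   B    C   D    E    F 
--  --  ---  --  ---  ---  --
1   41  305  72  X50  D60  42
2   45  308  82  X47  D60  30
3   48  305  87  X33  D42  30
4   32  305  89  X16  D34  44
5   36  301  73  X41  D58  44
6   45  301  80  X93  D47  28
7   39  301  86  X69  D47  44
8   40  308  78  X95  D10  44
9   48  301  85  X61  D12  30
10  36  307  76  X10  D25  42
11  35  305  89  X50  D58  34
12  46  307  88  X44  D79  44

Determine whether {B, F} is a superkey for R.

No

Rows 5 and 7 have the same {B, F} value (B=301, F=44) but are distinct tuples, so {B, F} does not determine every attribute — not a superkey.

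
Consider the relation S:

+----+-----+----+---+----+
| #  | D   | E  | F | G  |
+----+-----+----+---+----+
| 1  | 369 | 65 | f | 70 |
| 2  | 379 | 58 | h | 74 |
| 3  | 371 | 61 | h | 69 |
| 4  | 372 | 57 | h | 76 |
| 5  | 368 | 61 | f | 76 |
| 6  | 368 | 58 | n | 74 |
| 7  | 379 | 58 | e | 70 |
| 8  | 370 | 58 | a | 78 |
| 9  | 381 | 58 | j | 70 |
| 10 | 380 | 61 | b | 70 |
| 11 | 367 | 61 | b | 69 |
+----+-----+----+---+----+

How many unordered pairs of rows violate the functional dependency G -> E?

6

G=70: violating pairs (1,7), (1,9), (1,10), (7,10), (9,10) — 5 pairs.
G=74: all 2 rows agree on E — 0 pairs.
G=69: all 2 rows agree on E — 0 pairs.
G=76: violating pairs (4,5) — 1 pair.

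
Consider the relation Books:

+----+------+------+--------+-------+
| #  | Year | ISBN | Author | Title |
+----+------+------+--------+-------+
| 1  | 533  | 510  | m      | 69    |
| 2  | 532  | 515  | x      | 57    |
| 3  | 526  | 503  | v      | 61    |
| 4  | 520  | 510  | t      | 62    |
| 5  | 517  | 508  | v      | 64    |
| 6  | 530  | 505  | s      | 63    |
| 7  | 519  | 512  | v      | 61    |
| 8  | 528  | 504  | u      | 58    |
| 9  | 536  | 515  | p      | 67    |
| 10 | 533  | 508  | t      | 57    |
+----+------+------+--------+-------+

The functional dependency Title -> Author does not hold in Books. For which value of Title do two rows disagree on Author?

Title=69: row 1 → Author = m ✓
Title=57: rows 2, 10 → Author takes values {x, t} — violation
Title=61: rows 3, 7 → Author = v, v ✓
Title=62: row 4 → Author = t ✓
Title=64: row 5 → Author = v ✓
Title=63: row 6 → Author = s ✓
Title=58: row 8 → Author = u ✓
Title=67: row 9 → Author = p ✓
The only Title value with inconsistent Author is Title=57.

57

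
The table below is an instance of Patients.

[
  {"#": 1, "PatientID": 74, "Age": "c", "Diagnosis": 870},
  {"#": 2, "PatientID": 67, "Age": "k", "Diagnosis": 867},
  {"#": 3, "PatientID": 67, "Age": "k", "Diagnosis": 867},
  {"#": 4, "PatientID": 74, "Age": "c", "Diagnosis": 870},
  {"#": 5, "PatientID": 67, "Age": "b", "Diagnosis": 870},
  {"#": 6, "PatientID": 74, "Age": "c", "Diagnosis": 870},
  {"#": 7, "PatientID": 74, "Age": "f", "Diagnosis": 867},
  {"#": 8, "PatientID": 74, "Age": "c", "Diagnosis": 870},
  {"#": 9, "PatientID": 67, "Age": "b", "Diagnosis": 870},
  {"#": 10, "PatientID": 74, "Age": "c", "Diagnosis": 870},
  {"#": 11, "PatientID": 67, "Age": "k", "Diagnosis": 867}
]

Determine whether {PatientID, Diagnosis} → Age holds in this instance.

(PatientID=74, Diagnosis=870): rows 1, 4, 6, 8, 10 → Age = c, c, c, c, c ✓
(PatientID=67, Diagnosis=867): rows 2, 3, 11 → Age = k, k, k ✓
(PatientID=67, Diagnosis=870): rows 5, 9 → Age = b, b ✓
(PatientID=74, Diagnosis=867): row 7 → Age = f ✓
Every {PatientID, Diagnosis} value is associated with a single Age value, so {PatientID, Diagnosis} → Age holds.

Yes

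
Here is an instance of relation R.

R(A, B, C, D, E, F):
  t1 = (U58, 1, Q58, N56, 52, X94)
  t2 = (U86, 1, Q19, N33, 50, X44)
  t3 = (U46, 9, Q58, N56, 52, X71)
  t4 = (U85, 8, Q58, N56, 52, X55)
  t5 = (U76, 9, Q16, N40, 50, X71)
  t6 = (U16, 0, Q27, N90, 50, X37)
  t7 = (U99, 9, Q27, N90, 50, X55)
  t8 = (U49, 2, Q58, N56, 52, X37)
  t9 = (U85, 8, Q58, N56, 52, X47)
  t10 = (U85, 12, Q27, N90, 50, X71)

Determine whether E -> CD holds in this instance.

No

E=52: rows 1, 3, 4, 8, 9 → {C,D} = (Q58, N56), (Q58, N56), (Q58, N56), (Q58, N56), (Q58, N56) ✓
E=50: rows 2, 5, 6, 7, 10 → {C,D} takes values {(Q19, N33), (Q16, N40), (Q27, N90)} — violation
Two rows agree on E but differ on CD, so E -> CD does not hold.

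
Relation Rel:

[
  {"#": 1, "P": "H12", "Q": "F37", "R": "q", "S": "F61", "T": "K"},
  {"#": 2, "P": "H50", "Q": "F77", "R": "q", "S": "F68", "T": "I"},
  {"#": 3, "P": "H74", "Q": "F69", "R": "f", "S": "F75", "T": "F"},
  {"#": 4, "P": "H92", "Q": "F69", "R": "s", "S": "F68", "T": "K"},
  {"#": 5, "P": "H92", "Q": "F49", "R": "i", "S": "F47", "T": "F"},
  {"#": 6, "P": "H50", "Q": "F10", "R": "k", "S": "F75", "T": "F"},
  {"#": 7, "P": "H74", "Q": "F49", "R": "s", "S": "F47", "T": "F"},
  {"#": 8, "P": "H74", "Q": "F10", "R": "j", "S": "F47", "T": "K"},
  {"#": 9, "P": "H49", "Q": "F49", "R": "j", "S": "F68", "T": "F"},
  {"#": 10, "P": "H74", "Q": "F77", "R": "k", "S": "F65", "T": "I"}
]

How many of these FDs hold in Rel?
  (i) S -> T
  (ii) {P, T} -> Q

0

(i) S -> T: S=F68: rows 2, 4, 9 → T takes values {I, K, F} — violation; S=F47: rows 5, 7, 8 → T takes values {F, K} — violation — fails.
(ii) {P, T} -> Q: (P=H74, T=F): rows 3, 7 → Q takes values {F69, F49} — violation — fails.
None of the 2 dependencies hold.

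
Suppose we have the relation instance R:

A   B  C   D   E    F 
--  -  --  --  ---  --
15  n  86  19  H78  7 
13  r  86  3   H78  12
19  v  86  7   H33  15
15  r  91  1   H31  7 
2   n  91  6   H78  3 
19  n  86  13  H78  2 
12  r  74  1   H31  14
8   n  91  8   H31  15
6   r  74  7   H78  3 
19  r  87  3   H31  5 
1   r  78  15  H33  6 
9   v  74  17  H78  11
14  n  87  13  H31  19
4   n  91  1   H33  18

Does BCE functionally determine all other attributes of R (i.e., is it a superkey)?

Two distinct rows share (B=n, C=86, E=H78), so BCE does not determine every attribute — not a superkey.

No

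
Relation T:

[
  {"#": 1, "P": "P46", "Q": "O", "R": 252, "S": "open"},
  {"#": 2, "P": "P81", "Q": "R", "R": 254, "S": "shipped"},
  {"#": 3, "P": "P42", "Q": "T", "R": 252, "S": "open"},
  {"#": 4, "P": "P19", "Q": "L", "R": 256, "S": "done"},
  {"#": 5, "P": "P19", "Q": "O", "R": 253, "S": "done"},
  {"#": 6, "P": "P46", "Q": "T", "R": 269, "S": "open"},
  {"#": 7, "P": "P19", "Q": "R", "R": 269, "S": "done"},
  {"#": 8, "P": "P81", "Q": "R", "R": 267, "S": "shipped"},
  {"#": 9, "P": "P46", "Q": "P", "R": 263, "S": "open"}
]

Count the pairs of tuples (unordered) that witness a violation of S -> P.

3

S=open: violating pairs (1,3), (3,6), (3,9) — 3 pairs.
S=shipped: all 2 rows agree on P — 0 pairs.
S=done: all 3 rows agree on P — 0 pairs.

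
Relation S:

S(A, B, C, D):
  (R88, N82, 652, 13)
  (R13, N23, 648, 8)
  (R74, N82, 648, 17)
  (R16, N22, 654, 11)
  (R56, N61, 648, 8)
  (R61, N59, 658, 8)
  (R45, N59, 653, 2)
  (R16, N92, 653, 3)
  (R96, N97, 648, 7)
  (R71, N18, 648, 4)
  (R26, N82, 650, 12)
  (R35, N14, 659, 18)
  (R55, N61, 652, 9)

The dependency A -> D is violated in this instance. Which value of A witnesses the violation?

R16

A=R88: 1 row → D = 13 ✓
A=R13: 1 row → D = 8 ✓
A=R74: 1 row → D = 17 ✓
A=R16: 2 rows → D takes values {11, 3} — violation
A=R56: 1 row → D = 8 ✓
A=R61: 1 row → D = 8 ✓
A=R45: 1 row → D = 2 ✓
A=R96: 1 row → D = 7 ✓
A=R71: 1 row → D = 4 ✓
A=R26: 1 row → D = 12 ✓
A=R35: 1 row → D = 18 ✓
A=R55: 1 row → D = 9 ✓
The only A value with inconsistent D is A=R16.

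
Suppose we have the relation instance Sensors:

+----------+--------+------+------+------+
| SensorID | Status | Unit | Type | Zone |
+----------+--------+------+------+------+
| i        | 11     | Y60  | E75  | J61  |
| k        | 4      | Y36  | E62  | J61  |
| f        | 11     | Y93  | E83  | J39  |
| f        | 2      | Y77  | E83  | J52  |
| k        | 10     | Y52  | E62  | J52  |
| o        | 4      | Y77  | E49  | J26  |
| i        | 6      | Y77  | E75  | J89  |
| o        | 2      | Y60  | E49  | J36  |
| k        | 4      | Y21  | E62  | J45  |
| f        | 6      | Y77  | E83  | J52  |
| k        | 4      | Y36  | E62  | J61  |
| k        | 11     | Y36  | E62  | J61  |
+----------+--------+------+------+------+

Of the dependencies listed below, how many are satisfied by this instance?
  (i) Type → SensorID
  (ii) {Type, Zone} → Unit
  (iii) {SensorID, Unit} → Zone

(i) Type → SensorID: every LHS value maps to a single RHS value — holds.
(ii) {Type, Zone} → Unit: every LHS value maps to a single RHS value — holds.
(iii) {SensorID, Unit} → Zone: every LHS value maps to a single RHS value — holds.
3 of the 3 dependencies hold.

3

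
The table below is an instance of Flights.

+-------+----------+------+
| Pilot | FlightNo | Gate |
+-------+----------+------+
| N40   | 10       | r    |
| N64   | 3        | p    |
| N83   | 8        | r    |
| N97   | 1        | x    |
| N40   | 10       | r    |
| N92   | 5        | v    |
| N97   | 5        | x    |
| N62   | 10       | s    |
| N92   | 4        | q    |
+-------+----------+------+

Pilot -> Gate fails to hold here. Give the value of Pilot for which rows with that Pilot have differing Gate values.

Pilot=N40: 2 rows → Gate = r, r ✓
Pilot=N64: 1 row → Gate = p ✓
Pilot=N83: 1 row → Gate = r ✓
Pilot=N97: 2 rows → Gate = x, x ✓
Pilot=N92: 2 rows → Gate takes values {v, q} — violation
Pilot=N62: 1 row → Gate = s ✓
The only Pilot value with inconsistent Gate is Pilot=N92.

N92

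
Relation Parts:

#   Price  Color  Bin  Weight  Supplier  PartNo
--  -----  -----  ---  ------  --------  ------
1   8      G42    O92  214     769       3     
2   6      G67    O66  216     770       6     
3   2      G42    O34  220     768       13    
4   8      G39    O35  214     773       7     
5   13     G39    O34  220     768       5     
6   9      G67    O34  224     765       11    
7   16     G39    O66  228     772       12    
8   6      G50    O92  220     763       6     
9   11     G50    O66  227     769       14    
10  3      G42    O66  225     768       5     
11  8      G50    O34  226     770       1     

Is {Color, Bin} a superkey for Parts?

Yes

All 11 rows have distinct {Color, Bin} values, so {Color, Bin} → (all attributes) holds and {Color, Bin} is a superkey.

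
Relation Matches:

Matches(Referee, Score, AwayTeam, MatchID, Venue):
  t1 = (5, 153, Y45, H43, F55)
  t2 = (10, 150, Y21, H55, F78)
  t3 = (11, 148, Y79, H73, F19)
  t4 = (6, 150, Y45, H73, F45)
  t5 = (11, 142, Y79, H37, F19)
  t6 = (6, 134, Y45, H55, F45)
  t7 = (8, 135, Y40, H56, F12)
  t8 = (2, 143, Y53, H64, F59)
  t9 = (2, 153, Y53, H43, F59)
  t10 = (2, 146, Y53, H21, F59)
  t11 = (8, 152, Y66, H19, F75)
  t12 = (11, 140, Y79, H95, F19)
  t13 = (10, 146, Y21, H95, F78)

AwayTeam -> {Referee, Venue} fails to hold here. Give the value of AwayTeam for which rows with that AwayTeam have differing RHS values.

AwayTeam=Y45: rows 1, 4, 6 → {Referee,Venue} takes values {(5, F55), (6, F45)} — violation
AwayTeam=Y21: rows 2, 13 → {Referee,Venue} = (10, F78), (10, F78) ✓
AwayTeam=Y79: rows 3, 5, 12 → {Referee,Venue} = (11, F19), (11, F19), (11, F19) ✓
AwayTeam=Y40: row 7 → {Referee,Venue} = (8, F12) ✓
AwayTeam=Y53: rows 8, 9, 10 → {Referee,Venue} = (2, F59), (2, F59), (2, F59) ✓
AwayTeam=Y66: row 11 → {Referee,Venue} = (8, F75) ✓
The only AwayTeam value with inconsistent RHS is AwayTeam=Y45.

Y45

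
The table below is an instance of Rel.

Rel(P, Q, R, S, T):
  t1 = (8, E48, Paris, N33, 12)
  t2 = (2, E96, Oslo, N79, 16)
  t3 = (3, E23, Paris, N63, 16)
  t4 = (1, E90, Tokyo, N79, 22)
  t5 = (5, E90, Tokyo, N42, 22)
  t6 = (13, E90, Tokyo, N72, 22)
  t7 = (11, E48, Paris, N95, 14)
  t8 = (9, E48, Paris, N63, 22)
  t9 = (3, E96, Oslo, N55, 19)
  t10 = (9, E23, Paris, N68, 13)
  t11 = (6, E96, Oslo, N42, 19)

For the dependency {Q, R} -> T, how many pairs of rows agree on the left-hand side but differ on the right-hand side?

(Q=E48, R=Paris): violating pairs (1,7), (1,8), (7,8) — 3 pairs.
(Q=E96, R=Oslo): violating pairs (2,9), (2,11) — 2 pairs.
(Q=E23, R=Paris): violating pairs (3,10) — 1 pair.
(Q=E90, R=Tokyo): all 3 rows agree on T — 0 pairs.

6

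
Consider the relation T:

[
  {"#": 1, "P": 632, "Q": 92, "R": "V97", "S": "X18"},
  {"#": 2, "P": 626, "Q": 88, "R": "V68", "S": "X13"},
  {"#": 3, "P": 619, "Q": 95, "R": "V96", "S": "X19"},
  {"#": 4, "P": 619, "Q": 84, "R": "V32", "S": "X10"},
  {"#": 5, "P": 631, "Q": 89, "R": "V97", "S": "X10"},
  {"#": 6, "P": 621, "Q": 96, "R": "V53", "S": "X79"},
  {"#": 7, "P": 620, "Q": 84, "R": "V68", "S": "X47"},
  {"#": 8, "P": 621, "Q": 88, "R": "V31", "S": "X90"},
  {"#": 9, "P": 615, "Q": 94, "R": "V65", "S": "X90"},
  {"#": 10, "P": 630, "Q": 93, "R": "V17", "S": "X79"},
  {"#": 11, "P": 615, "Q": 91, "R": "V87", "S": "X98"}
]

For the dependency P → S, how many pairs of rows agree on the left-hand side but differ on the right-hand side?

3

P=619: violating pairs (3,4) — 1 pair.
P=621: violating pairs (6,8) — 1 pair.
P=615: violating pairs (9,11) — 1 pair.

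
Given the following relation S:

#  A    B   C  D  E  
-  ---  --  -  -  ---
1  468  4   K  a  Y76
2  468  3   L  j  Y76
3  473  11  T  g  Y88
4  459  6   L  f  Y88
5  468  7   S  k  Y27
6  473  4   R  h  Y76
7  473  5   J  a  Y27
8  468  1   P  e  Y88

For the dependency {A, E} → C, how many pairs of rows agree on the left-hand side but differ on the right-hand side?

(A=468, E=Y76): violating pairs (1,2) — 1 pair.

1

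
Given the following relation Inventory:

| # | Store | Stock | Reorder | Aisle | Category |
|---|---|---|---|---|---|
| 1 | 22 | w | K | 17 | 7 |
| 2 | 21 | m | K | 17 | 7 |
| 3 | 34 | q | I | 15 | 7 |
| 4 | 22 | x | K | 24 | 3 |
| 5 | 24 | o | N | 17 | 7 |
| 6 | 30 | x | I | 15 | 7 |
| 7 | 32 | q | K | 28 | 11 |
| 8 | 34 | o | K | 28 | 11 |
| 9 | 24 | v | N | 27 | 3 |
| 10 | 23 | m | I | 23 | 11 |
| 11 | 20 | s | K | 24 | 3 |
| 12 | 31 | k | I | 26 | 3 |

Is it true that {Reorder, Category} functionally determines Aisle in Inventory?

(Reorder=K, Category=7): rows 1, 2 → Aisle = 17, 17 ✓
(Reorder=I, Category=7): rows 3, 6 → Aisle = 15, 15 ✓
(Reorder=K, Category=3): rows 4, 11 → Aisle = 24, 24 ✓
(Reorder=N, Category=7): row 5 → Aisle = 17 ✓
(Reorder=K, Category=11): rows 7, 8 → Aisle = 28, 28 ✓
(Reorder=N, Category=3): row 9 → Aisle = 27 ✓
(Reorder=I, Category=11): row 10 → Aisle = 23 ✓
(Reorder=I, Category=3): row 12 → Aisle = 26 ✓
Every {Reorder, Category} value is associated with a single Aisle value, so {Reorder, Category} -> Aisle holds.

Yes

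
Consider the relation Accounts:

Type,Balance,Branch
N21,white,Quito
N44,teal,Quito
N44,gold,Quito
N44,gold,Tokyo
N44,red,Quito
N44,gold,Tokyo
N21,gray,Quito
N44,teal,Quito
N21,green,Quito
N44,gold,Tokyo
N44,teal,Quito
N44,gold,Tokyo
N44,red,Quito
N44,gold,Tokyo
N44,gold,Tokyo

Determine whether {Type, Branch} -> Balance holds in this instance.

No

(Type=N21, Branch=Quito): 3 rows → Balance takes values {white, gray, green} — violation
(Type=N44, Branch=Quito): 6 rows → Balance takes values {teal, gold, red} — violation
(Type=N44, Branch=Tokyo): 6 rows → Balance = gold, gold, gold, gold, gold, gold ✓
Two rows agree on {Type, Branch} but differ on Balance, so {Type, Branch} -> Balance does not hold.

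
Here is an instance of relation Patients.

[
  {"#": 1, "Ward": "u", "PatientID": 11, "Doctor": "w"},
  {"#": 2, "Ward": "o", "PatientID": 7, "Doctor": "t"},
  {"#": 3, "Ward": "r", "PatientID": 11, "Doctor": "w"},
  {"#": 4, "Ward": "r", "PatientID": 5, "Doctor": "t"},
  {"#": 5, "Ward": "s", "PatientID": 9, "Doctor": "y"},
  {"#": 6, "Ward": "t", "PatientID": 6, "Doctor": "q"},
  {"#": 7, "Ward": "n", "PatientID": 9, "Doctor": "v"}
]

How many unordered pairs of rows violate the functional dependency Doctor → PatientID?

1

Doctor=w: all 2 rows agree on PatientID — 0 pairs.
Doctor=t: violating pairs (2,4) — 1 pair.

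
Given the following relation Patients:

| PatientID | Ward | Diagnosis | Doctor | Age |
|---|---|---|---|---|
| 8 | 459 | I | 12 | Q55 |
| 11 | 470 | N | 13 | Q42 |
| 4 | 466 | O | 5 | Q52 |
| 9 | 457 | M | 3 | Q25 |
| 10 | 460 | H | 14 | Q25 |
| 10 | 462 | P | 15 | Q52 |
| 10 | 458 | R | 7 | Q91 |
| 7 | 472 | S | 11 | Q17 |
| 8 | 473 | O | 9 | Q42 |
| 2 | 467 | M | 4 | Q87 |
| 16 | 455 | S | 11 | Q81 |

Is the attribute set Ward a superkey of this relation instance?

All 11 rows have distinct Ward values, so Ward → (all attributes) holds and Ward is a superkey.

Yes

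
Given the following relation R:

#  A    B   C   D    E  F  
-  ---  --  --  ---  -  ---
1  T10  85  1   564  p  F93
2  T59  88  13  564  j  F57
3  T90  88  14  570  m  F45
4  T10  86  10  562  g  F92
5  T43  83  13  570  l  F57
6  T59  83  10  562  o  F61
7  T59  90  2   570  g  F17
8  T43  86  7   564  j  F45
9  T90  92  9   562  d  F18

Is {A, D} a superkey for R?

All 9 rows have distinct {A, D} values, so {A, D} → (all attributes) holds and {A, D} is a superkey.

Yes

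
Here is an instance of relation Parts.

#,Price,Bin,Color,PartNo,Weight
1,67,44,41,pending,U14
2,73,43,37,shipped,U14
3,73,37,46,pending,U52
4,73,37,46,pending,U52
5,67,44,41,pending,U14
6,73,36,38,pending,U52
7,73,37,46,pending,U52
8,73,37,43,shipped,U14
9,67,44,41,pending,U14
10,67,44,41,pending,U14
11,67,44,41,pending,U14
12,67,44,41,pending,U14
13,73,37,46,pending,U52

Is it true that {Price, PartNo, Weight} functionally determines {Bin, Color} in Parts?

No

(Price=67, PartNo=pending, Weight=U14): rows 1, 5, 9, 10, 11, 12 → {Bin,Color} = (44, 41), (44, 41), (44, 41), (44, 41), (44, 41), (44, 41) ✓
(Price=73, PartNo=shipped, Weight=U14): rows 2, 8 → {Bin,Color} takes values {(43, 37), (37, 43)} — violation
(Price=73, PartNo=pending, Weight=U52): rows 3, 4, 6, 7, 13 → {Bin,Color} takes values {(37, 46), (36, 38)} — violation
Two rows agree on {Price, PartNo, Weight} but differ on {Bin, Color}, so {Price, PartNo, Weight} → {Bin, Color} does not hold.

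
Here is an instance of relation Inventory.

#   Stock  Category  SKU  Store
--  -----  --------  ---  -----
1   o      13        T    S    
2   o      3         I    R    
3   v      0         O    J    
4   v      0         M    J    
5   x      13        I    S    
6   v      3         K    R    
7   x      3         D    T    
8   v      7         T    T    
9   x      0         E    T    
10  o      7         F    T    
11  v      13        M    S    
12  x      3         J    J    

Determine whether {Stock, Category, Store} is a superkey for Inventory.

Rows 3 and 4 have the same {Stock, Category, Store} value (Stock=v, Category=0, Store=J) but are distinct tuples, so {Stock, Category, Store} does not determine every attribute — not a superkey.

No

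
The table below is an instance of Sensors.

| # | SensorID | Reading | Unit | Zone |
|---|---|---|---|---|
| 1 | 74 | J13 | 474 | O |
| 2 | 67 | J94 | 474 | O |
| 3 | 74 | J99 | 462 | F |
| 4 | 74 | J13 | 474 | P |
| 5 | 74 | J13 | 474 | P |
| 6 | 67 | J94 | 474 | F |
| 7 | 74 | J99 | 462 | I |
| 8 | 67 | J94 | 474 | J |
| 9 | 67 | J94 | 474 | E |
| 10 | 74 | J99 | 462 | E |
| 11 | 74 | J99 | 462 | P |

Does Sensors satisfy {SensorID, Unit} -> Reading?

Yes

(SensorID=74, Unit=474): rows 1, 4, 5 → Reading = J13, J13, J13 ✓
(SensorID=67, Unit=474): rows 2, 6, 8, 9 → Reading = J94, J94, J94, J94 ✓
(SensorID=74, Unit=462): rows 3, 7, 10, 11 → Reading = J99, J99, J99, J99 ✓
Every {SensorID, Unit} value is associated with a single Reading value, so {SensorID, Unit} -> Reading holds.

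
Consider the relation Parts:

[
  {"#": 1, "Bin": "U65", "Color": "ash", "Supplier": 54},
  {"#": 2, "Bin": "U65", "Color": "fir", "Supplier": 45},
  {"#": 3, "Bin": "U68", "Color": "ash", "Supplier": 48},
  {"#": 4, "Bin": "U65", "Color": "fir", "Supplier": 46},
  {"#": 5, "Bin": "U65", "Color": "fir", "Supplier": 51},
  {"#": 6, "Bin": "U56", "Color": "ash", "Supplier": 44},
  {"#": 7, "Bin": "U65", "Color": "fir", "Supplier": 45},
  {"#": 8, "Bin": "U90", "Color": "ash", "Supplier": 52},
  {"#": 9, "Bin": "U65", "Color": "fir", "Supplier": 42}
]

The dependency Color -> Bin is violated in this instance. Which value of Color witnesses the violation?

ash

Color=ash: rows 1, 3, 6, 8 → Bin takes values {U65, U68, U56, U90} — violation
Color=fir: rows 2, 4, 5, 7, 9 → Bin = U65, U65, U65, U65, U65 ✓
The only Color value with inconsistent Bin is Color=ash.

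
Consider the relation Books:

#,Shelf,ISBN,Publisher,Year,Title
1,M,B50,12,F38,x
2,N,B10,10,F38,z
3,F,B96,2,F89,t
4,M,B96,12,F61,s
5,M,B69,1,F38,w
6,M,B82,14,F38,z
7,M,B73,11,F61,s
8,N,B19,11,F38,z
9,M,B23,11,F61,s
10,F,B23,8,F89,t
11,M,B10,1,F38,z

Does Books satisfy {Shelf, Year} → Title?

No

(Shelf=M, Year=F38): rows 1, 5, 6, 11 → Title takes values {x, w, z} — violation
(Shelf=N, Year=F38): rows 2, 8 → Title = z, z ✓
(Shelf=F, Year=F89): rows 3, 10 → Title = t, t ✓
(Shelf=M, Year=F61): rows 4, 7, 9 → Title = s, s, s ✓
Two rows agree on {Shelf, Year} but differ on Title, so {Shelf, Year} → Title does not hold.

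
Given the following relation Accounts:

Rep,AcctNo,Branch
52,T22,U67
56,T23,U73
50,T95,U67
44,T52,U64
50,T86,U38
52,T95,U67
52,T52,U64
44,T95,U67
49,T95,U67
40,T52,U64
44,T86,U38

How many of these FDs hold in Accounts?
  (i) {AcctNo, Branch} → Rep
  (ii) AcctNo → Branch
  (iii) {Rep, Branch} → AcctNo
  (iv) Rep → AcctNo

(i) {AcctNo, Branch} → Rep: (AcctNo=T95, Branch=U67): 4 rows → Rep takes values {50, 52, 44, 49} — violation; (AcctNo=T52, Branch=U64): 3 rows → Rep takes values {44, 52, 40} — violation; (AcctNo=T86, Branch=U38): 2 rows → Rep takes values {50, 44} — violation — fails.
(ii) AcctNo → Branch: every LHS value maps to a single RHS value — holds.
(iii) {Rep, Branch} → AcctNo: (Rep=52, Branch=U67): 2 rows → AcctNo takes values {T22, T95} — violation — fails.
(iv) Rep → AcctNo: Rep=52: 3 rows → AcctNo takes values {T22, T95, T52} — violation; Rep=50: 2 rows → AcctNo takes values {T95, T86} — violation; Rep=44: 3 rows → AcctNo takes values {T52, T95, T86} — violation — fails.
1 of the 4 dependencies holds.

1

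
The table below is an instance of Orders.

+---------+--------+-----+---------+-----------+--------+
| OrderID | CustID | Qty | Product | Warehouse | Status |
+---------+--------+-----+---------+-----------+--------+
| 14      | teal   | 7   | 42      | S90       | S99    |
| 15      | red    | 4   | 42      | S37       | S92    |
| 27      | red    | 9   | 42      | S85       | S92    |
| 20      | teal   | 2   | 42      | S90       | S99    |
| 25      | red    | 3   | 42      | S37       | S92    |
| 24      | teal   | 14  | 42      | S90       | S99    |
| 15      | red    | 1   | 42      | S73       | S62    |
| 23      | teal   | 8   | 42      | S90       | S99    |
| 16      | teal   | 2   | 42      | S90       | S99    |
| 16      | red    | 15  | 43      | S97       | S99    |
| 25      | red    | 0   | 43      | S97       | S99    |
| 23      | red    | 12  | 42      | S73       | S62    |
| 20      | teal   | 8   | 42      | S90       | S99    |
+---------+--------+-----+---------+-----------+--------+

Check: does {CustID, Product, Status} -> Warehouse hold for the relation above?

(CustID=teal, Product=42, Status=S99): 6 rows → Warehouse = S90, S90, S90, S90, S90, S90 ✓
(CustID=red, Product=42, Status=S92): 3 rows → Warehouse takes values {S37, S85} — violation
(CustID=red, Product=42, Status=S62): 2 rows → Warehouse = S73, S73 ✓
(CustID=red, Product=43, Status=S99): 2 rows → Warehouse = S97, S97 ✓
Two rows agree on {CustID, Product, Status} but differ on Warehouse, so {CustID, Product, Status} -> Warehouse does not hold.

No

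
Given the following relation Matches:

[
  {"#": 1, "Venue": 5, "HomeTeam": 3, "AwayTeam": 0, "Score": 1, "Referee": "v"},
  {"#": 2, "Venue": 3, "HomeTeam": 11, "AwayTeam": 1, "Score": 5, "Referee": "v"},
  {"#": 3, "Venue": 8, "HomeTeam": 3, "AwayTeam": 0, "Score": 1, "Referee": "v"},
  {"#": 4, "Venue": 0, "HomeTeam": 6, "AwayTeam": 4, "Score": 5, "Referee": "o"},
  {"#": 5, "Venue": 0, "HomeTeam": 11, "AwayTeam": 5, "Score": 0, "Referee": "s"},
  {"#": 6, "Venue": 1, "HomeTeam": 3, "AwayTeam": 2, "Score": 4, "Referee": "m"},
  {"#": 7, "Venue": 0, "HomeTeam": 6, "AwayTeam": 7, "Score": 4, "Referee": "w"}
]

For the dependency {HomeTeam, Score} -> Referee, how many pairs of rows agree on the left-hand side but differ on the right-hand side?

(HomeTeam=3, Score=1): all 2 rows agree on Referee — 0 pairs.

0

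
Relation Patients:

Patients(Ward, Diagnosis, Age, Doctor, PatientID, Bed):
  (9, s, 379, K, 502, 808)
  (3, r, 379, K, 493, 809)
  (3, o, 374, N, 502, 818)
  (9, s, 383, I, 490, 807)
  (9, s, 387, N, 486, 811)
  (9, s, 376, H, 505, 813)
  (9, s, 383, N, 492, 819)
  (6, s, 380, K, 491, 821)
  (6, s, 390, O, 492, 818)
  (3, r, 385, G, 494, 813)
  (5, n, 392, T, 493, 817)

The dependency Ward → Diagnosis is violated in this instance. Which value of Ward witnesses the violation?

Ward=9: 5 rows → Diagnosis = s, s, s, s, s ✓
Ward=3: 3 rows → Diagnosis takes values {r, o} — violation
Ward=6: 2 rows → Diagnosis = s, s ✓
Ward=5: 1 row → Diagnosis = n ✓
The only Ward value with inconsistent Diagnosis is Ward=3.

3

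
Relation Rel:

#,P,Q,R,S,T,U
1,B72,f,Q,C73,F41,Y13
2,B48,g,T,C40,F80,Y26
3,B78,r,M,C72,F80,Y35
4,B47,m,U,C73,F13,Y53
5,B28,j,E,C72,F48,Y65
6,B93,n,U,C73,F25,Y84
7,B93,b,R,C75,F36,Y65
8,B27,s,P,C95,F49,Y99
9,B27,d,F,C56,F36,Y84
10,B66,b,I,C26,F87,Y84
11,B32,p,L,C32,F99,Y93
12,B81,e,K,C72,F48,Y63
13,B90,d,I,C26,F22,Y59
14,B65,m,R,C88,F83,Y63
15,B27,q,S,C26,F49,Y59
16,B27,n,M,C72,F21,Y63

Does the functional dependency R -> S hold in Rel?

R=Q: row 1 → S = C73 ✓
R=T: row 2 → S = C40 ✓
R=M: rows 3, 16 → S = C72, C72 ✓
R=U: rows 4, 6 → S = C73, C73 ✓
R=E: row 5 → S = C72 ✓
R=R: rows 7, 14 → S takes values {C75, C88} — violation
R=P: row 8 → S = C95 ✓
R=F: row 9 → S = C56 ✓
R=I: rows 10, 13 → S = C26, C26 ✓
R=L: row 11 → S = C32 ✓
R=K: row 12 → S = C72 ✓
R=S: row 15 → S = C26 ✓
Two rows agree on R but differ on S, so R -> S does not hold.

No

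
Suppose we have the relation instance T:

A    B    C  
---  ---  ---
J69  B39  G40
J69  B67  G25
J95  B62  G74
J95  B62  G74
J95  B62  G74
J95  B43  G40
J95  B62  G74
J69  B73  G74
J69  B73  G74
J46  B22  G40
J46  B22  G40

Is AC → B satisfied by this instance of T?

Yes

(A=J69, C=G40): 1 row → B = B39 ✓
(A=J69, C=G25): 1 row → B = B67 ✓
(A=J95, C=G74): 4 rows → B = B62, B62, B62, B62 ✓
(A=J95, C=G40): 1 row → B = B43 ✓
(A=J69, C=G74): 2 rows → B = B73, B73 ✓
(A=J46, C=G40): 2 rows → B = B22, B22 ✓
Every AC value is associated with a single B value, so AC → B holds.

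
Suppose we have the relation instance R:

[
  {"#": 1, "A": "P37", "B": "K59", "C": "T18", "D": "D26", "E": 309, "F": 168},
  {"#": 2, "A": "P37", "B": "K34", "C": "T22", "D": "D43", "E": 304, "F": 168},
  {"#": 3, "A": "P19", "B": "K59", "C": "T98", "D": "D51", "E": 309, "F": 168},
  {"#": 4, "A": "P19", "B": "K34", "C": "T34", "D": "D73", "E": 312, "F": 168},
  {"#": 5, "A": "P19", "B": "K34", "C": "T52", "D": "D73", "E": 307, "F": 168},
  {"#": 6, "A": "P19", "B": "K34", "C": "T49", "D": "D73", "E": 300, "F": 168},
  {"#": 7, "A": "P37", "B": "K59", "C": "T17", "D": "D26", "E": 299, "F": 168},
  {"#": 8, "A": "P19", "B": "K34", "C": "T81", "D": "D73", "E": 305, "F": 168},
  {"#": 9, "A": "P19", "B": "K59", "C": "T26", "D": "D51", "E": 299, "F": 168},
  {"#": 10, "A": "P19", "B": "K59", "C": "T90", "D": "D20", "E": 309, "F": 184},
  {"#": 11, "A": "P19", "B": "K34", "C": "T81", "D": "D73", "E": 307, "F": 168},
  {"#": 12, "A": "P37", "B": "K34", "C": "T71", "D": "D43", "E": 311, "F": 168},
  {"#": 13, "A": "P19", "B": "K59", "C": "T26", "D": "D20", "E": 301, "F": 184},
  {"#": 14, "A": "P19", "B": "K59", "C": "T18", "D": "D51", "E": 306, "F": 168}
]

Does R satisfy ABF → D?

Yes

(A=P37, B=K59, F=168): rows 1, 7 → D = D26, D26 ✓
(A=P37, B=K34, F=168): rows 2, 12 → D = D43, D43 ✓
(A=P19, B=K59, F=168): rows 3, 9, 14 → D = D51, D51, D51 ✓
(A=P19, B=K34, F=168): rows 4, 5, 6, 8, 11 → D = D73, D73, D73, D73, D73 ✓
(A=P19, B=K59, F=184): rows 10, 13 → D = D20, D20 ✓
Every ABF value is associated with a single D value, so ABF → D holds.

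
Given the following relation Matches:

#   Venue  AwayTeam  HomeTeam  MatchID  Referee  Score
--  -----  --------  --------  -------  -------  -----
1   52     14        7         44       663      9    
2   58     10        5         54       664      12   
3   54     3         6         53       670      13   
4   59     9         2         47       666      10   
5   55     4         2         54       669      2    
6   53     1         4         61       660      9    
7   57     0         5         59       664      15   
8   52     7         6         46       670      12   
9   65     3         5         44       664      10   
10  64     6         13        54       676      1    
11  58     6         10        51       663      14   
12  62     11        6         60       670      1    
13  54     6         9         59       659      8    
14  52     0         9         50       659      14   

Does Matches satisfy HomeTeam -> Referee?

HomeTeam=7: row 1 → Referee = 663 ✓
HomeTeam=5: rows 2, 7, 9 → Referee = 664, 664, 664 ✓
HomeTeam=6: rows 3, 8, 12 → Referee = 670, 670, 670 ✓
HomeTeam=2: rows 4, 5 → Referee takes values {666, 669} — violation
HomeTeam=4: row 6 → Referee = 660 ✓
HomeTeam=13: row 10 → Referee = 676 ✓
HomeTeam=10: row 11 → Referee = 663 ✓
HomeTeam=9: rows 13, 14 → Referee = 659, 659 ✓
Two rows agree on HomeTeam but differ on Referee, so HomeTeam -> Referee does not hold.

No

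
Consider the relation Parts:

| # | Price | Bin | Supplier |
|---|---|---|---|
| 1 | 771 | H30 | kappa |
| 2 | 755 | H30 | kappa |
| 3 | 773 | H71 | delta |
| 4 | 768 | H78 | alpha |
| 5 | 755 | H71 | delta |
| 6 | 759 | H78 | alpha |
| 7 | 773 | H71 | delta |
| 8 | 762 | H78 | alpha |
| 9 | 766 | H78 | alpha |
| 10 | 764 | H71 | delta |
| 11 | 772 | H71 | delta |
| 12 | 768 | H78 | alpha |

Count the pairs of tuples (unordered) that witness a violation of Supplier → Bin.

Supplier=kappa: all 2 rows agree on Bin — 0 pairs.
Supplier=delta: all 5 rows agree on Bin — 0 pairs.
Supplier=alpha: all 5 rows agree on Bin — 0 pairs.

0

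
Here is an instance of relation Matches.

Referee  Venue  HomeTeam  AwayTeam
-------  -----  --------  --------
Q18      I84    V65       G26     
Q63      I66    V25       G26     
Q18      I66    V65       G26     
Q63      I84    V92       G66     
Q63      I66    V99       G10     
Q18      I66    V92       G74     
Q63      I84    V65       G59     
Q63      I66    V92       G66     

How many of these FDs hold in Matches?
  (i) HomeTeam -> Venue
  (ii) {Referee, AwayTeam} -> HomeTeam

(i) HomeTeam -> Venue: HomeTeam=V65: 3 rows → Venue takes values {I84, I66} — violation; HomeTeam=V92: 3 rows → Venue takes values {I84, I66} — violation — fails.
(ii) {Referee, AwayTeam} -> HomeTeam: every LHS value maps to a single RHS value — holds.
1 of the 2 dependencies holds.

1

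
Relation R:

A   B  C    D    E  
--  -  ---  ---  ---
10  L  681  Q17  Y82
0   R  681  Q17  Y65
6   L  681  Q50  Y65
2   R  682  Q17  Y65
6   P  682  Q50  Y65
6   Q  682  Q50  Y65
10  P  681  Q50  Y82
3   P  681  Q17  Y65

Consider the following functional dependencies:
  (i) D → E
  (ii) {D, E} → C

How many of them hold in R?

0

(i) D → E: D=Q17: 4 rows → E takes values {Y82, Y65} — violation; D=Q50: 4 rows → E takes values {Y65, Y82} — violation — fails.
(ii) {D, E} → C: (D=Q17, E=Y65): 3 rows → C takes values {681, 682} — violation; (D=Q50, E=Y65): 3 rows → C takes values {681, 682} — violation — fails.
None of the 2 dependencies hold.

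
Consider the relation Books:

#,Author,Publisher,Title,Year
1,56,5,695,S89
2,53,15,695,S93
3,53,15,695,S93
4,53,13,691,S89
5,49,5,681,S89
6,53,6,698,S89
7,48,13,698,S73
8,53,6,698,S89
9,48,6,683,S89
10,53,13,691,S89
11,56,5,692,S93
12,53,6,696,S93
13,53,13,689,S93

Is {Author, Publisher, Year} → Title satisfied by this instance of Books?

Yes

(Author=56, Publisher=5, Year=S89): row 1 → Title = 695 ✓
(Author=53, Publisher=15, Year=S93): rows 2, 3 → Title = 695, 695 ✓
(Author=53, Publisher=13, Year=S89): rows 4, 10 → Title = 691, 691 ✓
(Author=49, Publisher=5, Year=S89): row 5 → Title = 681 ✓
(Author=53, Publisher=6, Year=S89): rows 6, 8 → Title = 698, 698 ✓
(Author=48, Publisher=13, Year=S73): row 7 → Title = 698 ✓
(Author=48, Publisher=6, Year=S89): row 9 → Title = 683 ✓
(Author=56, Publisher=5, Year=S93): row 11 → Title = 692 ✓
(Author=53, Publisher=6, Year=S93): row 12 → Title = 696 ✓
(Author=53, Publisher=13, Year=S93): row 13 → Title = 689 ✓
Every {Author, Publisher, Year} value is associated with a single Title value, so {Author, Publisher, Year} → Title holds.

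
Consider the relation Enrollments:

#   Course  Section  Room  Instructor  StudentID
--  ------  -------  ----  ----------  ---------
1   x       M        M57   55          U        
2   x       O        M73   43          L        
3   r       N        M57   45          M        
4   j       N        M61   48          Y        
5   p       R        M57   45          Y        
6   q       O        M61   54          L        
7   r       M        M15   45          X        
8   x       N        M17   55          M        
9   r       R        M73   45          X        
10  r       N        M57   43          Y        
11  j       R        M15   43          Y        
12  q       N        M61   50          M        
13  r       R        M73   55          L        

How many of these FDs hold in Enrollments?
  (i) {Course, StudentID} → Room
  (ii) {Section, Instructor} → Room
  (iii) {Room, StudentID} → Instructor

0

(i) {Course, StudentID} → Room: (Course=j, StudentID=Y): rows 4, 11 → Room takes values {M61, M15} — violation; (Course=r, StudentID=X): rows 7, 9 → Room takes values {M15, M73} — violation — fails.
(ii) {Section, Instructor} → Room: (Section=R, Instructor=45): rows 5, 9 → Room takes values {M57, M73} — violation — fails.
(iii) {Room, StudentID} → Instructor: (Room=M73, StudentID=L): rows 2, 13 → Instructor takes values {43, 55} — violation; (Room=M57, StudentID=Y): rows 5, 10 → Instructor takes values {45, 43} — violation — fails.
None of the 3 dependencies hold.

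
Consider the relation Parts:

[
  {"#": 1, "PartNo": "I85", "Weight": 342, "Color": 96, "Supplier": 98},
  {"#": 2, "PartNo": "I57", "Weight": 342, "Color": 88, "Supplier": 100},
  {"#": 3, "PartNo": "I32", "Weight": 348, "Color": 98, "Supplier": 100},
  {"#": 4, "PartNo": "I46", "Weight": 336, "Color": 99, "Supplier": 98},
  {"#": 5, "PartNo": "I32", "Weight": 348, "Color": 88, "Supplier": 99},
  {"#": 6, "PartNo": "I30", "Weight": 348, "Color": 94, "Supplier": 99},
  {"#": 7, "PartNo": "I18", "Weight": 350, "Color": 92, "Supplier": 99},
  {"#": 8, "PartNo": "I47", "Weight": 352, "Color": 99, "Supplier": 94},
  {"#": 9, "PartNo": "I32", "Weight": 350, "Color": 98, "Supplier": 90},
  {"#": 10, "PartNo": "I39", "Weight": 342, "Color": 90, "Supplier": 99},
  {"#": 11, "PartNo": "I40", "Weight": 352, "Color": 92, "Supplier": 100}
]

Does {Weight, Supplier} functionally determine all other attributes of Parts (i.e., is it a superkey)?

Rows 5 and 6 have the same {Weight, Supplier} value (Weight=348, Supplier=99) but are distinct tuples, so {Weight, Supplier} does not determine every attribute — not a superkey.

No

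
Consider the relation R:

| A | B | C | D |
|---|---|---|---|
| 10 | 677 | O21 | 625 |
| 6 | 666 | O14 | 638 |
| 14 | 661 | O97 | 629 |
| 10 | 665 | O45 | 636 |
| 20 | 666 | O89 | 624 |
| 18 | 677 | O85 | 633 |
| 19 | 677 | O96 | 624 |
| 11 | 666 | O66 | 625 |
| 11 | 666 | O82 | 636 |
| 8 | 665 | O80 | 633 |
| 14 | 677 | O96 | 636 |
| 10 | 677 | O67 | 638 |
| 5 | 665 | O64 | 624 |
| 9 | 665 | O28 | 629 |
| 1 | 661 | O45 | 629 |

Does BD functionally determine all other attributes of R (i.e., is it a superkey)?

No

Two distinct rows share (B=661, D=629), so BD does not determine every attribute — not a superkey.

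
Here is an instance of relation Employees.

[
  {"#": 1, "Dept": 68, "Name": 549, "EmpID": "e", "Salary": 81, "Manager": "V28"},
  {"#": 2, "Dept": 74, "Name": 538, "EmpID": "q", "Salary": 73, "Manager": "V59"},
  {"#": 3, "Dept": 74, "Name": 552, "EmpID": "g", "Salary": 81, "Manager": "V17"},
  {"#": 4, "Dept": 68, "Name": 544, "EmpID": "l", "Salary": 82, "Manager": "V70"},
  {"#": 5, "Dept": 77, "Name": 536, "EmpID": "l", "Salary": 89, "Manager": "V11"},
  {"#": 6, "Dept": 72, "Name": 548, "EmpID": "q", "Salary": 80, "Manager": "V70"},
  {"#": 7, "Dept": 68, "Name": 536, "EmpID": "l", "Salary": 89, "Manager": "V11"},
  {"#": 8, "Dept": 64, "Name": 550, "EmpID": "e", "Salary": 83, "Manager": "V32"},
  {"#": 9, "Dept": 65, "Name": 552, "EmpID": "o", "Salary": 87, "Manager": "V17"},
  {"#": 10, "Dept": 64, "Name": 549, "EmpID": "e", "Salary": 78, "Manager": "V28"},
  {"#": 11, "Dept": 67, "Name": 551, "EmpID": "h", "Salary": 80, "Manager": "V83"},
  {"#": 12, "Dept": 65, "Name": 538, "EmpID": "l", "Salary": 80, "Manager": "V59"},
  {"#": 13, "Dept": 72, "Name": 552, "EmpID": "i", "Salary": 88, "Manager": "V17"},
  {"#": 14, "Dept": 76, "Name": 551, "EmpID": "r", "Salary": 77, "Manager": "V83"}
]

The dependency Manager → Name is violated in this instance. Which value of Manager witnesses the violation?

V70

Manager=V28: rows 1, 10 → Name = 549, 549 ✓
Manager=V59: rows 2, 12 → Name = 538, 538 ✓
Manager=V17: rows 3, 9, 13 → Name = 552, 552, 552 ✓
Manager=V70: rows 4, 6 → Name takes values {544, 548} — violation
Manager=V11: rows 5, 7 → Name = 536, 536 ✓
Manager=V32: row 8 → Name = 550 ✓
Manager=V83: rows 11, 14 → Name = 551, 551 ✓
The only Manager value with inconsistent Name is Manager=V70.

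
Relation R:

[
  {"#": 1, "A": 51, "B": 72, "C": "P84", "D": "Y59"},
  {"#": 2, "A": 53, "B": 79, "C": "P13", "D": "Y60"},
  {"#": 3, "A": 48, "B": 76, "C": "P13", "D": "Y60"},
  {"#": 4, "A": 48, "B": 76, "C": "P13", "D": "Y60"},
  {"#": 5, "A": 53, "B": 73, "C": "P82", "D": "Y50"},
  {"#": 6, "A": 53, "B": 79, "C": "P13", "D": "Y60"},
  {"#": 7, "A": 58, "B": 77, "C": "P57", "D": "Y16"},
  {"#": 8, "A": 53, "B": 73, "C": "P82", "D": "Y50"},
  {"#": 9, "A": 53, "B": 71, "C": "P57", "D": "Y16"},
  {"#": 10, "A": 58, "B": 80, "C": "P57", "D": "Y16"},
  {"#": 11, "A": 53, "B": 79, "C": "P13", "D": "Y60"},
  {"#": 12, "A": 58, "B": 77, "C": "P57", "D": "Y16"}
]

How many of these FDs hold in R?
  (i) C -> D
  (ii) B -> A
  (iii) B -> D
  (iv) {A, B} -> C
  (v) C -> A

4

(i) C -> D: every LHS value maps to a single RHS value — holds.
(ii) B -> A: every LHS value maps to a single RHS value — holds.
(iii) B -> D: every LHS value maps to a single RHS value — holds.
(iv) {A, B} -> C: every LHS value maps to a single RHS value — holds.
(v) C -> A: C=P13: rows 2, 3, 4, 6, 11 → A takes values {53, 48} — violation; C=P57: rows 7, 9, 10, 12 → A takes values {58, 53} — violation — fails.
4 of the 5 dependencies hold.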